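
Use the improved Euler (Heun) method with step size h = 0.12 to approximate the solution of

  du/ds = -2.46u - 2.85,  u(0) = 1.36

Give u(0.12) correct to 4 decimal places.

Heun: k1 = f(s_n, u_n); k2 = f(s_n + h, u_n + h·k1); u_{n+1} = u_n + (h/2)·(k1 + k2).
s=0.000000, u=1.360000:
  k1 = f(0.000000, 1.360000) = -6.195600
  k2 = f(0.120000, 0.616528) = -4.366659
  u ← 1.360000 + (0.12/2)·(-6.195600 + (-4.366659)) = 0.726264
u(0.12) ≈ 0.7263

0.7263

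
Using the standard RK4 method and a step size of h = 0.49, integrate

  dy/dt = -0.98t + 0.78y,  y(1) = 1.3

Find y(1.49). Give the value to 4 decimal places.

1.1862

RK4: k1 = f(t_n, y_n); k2 = f(t_n + h/2, y_n + (h/2)·k1); k3 = f(t_n + h/2, y_n + (h/2)·k2); k4 = f(t_n + h, y_n + h·k3); y_{n+1} = y_n + (h/6)·(k1 + 2k2 + 2k3 + k4).
t=1.000000, y=1.300000:
  k1 = f(1.000000, 1.300000) = 0.034000
  k2 = f(1.245000, 1.308330) = -0.199603
  k3 = f(1.245000, 1.251097) = -0.244244
  k4 = f(1.490000, 1.180320) = -0.539550
  y ← 1.300000 + (0.49/6)·(k1 + 2k2 + 2k3 + k4) = 1.186218
y(1.49) ≈ 1.1862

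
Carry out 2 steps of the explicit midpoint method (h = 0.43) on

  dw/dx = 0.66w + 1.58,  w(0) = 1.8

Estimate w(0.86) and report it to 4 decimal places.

Midpoint: k1 = f(x_n, w_n); k2 = f(x_n + h/2, w_n + (h/2)·k1); w_{n+1} = w_n + h·k2.
x=0.000000, w=1.800000:
  k1 = f(0.000000, 1.800000) = 2.768000
  k2 = f(0.215000, 2.395120) = 3.160779
  w ← 1.800000 + 0.43·3.160779 = 3.159135
x=0.430000, w=3.159135:
  k1 = f(0.430000, 3.159135) = 3.665029
  k2 = f(0.645000, 3.947116) = 4.185097
  w ← 3.159135 + 0.43·4.185097 = 4.958727
w(0.86) ≈ 4.9587

4.9587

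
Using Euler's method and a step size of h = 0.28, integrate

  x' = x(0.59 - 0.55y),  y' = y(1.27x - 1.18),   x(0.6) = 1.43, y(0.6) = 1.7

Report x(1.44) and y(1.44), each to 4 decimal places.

0.9043, 2.4040

Euler on (x,y): x_{n+1} = x_n + h·x', y_{n+1} = y_n + h·y'.
0.600000: (1.430000, 1.700000); f=(-0.493350, 1.081370) → (1.291862, 2.002784)
0.880000: (1.291862, 2.002784); f=(-0.660827, 0.922612) → (1.106830, 2.261115)
1.160000: (1.106830, 2.261115); f=(-0.723439, 0.510276) → (0.904267, 2.403992)
(x(1.44), y(1.44)) ≈ (0.9043, 2.4040)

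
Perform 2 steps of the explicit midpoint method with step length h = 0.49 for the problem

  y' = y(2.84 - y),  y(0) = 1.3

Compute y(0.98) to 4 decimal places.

Midpoint: k1 = f(x_n, y_n); k2 = f(x_n + h/2, y_n + (h/2)·k1); y_{n+1} = y_n + h·k2.
x=0.000000, y=1.300000:
  k1 = f(0.000000, 1.300000) = 2.002000
  k2 = f(0.245000, 1.790490) = 1.879137
  y ← 1.300000 + 0.49·1.879137 = 2.220777
x=0.490000, y=2.220777:
  k1 = f(0.490000, 2.220777) = 1.375156
  k2 = f(0.735000, 2.557690) = 0.722061
  y ← 2.220777 + 0.49·0.722061 = 2.574587
y(0.98) ≈ 2.5746

2.5746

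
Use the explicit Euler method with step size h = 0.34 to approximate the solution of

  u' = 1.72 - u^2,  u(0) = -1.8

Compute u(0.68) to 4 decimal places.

Euler: u_{n+1} = u_n + h·f(s_n, u_n).
s=0.000000, u=-1.800000: f=-1.520000 → u ← -1.800000 + 0.34·(-1.520000) = -2.316800
s=0.340000, u=-2.316800: f=-3.647562 → u ← -2.316800 + 0.34·(-3.647562) = -3.556971
u(0.68) ≈ -3.5570

-3.5570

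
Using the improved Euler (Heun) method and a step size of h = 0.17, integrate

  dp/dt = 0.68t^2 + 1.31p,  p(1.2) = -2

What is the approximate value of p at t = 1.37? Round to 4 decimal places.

Heun: k1 = f(t_n, p_n); k2 = f(t_n + h, p_n + h·k1); p_{n+1} = p_n + (h/2)·(k1 + k2).
t=1.200000, p=-2.000000:
  k1 = f(1.200000, -2.000000) = -1.640800
  k2 = f(1.370000, -2.278936) = -1.709114
  p ← -2.000000 + (0.17/2)·(-1.640800 + (-1.709114)) = -2.284743
p(1.37) ≈ -2.2847

-2.2847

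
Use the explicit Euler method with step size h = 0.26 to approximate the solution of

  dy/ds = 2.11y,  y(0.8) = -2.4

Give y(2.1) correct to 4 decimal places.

Euler: y_{n+1} = y_n + h·f(s_n, y_n).
s=0.800000, y=-2.400000: f=-5.064000 → y ← -2.400000 + 0.26·(-5.064000) = -3.716640
s=1.060000, y=-3.716640: f=-7.842110 → y ← -3.716640 + 0.26·(-7.842110) = -5.755589
s=1.320000, y=-5.755589: f=-12.144292 → y ← -5.755589 + 0.26·(-12.144292) = -8.913105
s=1.580000, y=-8.913105: f=-18.806651 → y ← -8.913105 + 0.26·(-18.806651) = -13.802834
s=1.840000, y=-13.802834: f=-29.123980 → y ← -13.802834 + 0.26·(-29.123980) = -21.375069
y(2.1) ≈ -21.3751

-21.3751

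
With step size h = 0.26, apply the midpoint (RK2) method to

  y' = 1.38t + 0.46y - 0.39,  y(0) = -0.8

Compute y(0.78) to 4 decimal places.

-1.0418

Midpoint: k1 = f(t_n, y_n); k2 = f(t_n + h/2, y_n + (h/2)·k1); y_{n+1} = y_n + h·k2.
t=0.000000, y=-0.800000:
  k1 = f(0.000000, -0.800000) = -0.758000
  k2 = f(0.130000, -0.898540) = -0.623928
  y ← -0.800000 + 0.26·(-0.623928) = -0.962221
t=0.260000, y=-0.962221:
  k1 = f(0.260000, -0.962221) = -0.473822
  k2 = f(0.390000, -1.023818) = -0.322756
  y ← -0.962221 + 0.26·(-0.322756) = -1.046138
t=0.520000, y=-1.046138:
  k1 = f(0.520000, -1.046138) = -0.153623
  k2 = f(0.650000, -1.066109) = 0.016590
  y ← -1.046138 + 0.26·0.016590 = -1.041825
y(0.78) ≈ -1.0418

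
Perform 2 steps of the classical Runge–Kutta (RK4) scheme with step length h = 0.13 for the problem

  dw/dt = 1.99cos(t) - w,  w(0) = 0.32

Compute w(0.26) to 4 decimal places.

RK4: k1 = f(t_n, w_n); k2 = f(t_n + h/2, w_n + (h/2)·k1); k3 = f(t_n + h/2, w_n + (h/2)·k2); k4 = f(t_n + h, w_n + h·k3); w_{n+1} = w_n + (h/6)·(k1 + 2k2 + 2k3 + k4).
t=0.000000, w=0.320000:
  k1 = f(0.000000, 0.320000) = 1.670000
  k2 = f(0.065000, 0.428550) = 1.557248
  k3 = f(0.065000, 0.421221) = 1.564577
  k4 = f(0.130000, 0.523395) = 1.449813
  w ← 0.320000 + (0.13/6)·(k1 + 2k2 + 2k3 + k4) = 0.522875
t=0.130000, w=0.522875:
  k1 = f(0.130000, 0.522875) = 1.450333
  k2 = f(0.195000, 0.617147) = 1.335138
  k3 = f(0.195000, 0.609659) = 1.342626
  k4 = f(0.260000, 0.697416) = 1.225700
  w ← 0.522875 + (0.13/6)·(k1 + 2k2 + 2k3 + k4) = 0.696892
w(0.26) ≈ 0.6969

0.6969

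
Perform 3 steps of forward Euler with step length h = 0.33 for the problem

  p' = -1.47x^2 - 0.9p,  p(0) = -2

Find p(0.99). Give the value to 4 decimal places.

-0.9433

Euler: p_{n+1} = p_n + h·f(x_n, p_n).
x=0.000000, p=-2.000000: f=1.800000 → p ← -2.000000 + 0.33·1.800000 = -1.406000
x=0.330000, p=-1.406000: f=1.105317 → p ← -1.406000 + 0.33·1.105317 = -1.041245
x=0.660000, p=-1.041245: f=0.296789 → p ← -1.041245 + 0.33·0.296789 = -0.943305
p(0.99) ≈ -0.9433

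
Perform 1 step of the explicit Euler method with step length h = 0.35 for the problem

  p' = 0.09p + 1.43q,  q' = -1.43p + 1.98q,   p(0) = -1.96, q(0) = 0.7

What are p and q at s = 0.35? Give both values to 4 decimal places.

Euler on (p,q): p_{n+1} = p_n + h·p', q_{n+1} = q_n + h·q'.
0.000000: (-1.960000, 0.700000); f=(0.824600, 4.188800) → (-1.671390, 2.166080)
(p(0.35), q(0.35)) ≈ (-1.6714, 2.1661)

-1.6714, 2.1661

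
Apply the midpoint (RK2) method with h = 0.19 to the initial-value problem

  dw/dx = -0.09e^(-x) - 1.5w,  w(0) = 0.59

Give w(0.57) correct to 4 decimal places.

Midpoint: k1 = f(x_n, w_n); k2 = f(x_n + h/2, w_n + (h/2)·k1); w_{n+1} = w_n + h·k2.
x=0.000000, w=0.590000:
  k1 = f(0.000000, 0.590000) = -0.975000
  k2 = f(0.095000, 0.497375) = -0.827906
  w ← 0.590000 + 0.19·(-0.827906) = 0.432698
x=0.190000, w=0.432698:
  k1 = f(0.190000, 0.432698) = -0.723473
  k2 = f(0.285000, 0.363968) = -0.613633
  w ← 0.432698 + 0.19·(-0.613633) = 0.316108
x=0.380000, w=0.316108:
  k1 = f(0.380000, 0.316108) = -0.535709
  k2 = f(0.475000, 0.265215) = -0.453792
  w ← 0.316108 + 0.19·(-0.453792) = 0.229887
w(0.57) ≈ 0.2299

0.2299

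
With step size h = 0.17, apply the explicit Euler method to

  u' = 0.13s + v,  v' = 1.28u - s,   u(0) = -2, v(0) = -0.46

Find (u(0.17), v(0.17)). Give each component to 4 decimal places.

-2.0782, -0.8952

Euler on (u,v): u_{n+1} = u_n + h·u', v_{n+1} = v_n + h·v'.
0.000000: (-2.000000, -0.460000); f=(-0.460000, -2.560000) → (-2.078200, -0.895200)
(u(0.17), v(0.17)) ≈ (-2.0782, -0.8952)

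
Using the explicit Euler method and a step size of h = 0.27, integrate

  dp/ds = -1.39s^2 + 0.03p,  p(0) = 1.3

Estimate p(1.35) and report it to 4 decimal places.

Euler: p_{n+1} = p_n + h·f(s_n, p_n).
s=0.000000, p=1.300000: f=0.039000 → p ← 1.300000 + 0.27·0.039000 = 1.310530
s=0.270000, p=1.310530: f=-0.062015 → p ← 1.310530 + 0.27·(-0.062015) = 1.293786
s=0.540000, p=1.293786: f=-0.366510 → p ← 1.293786 + 0.27·(-0.366510) = 1.194828
s=0.810000, p=1.194828: f=-0.876134 → p ← 1.194828 + 0.27·(-0.876134) = 0.958272
s=1.080000, p=0.958272: f=-1.592548 → p ← 0.958272 + 0.27·(-1.592548) = 0.528284
p(1.35) ≈ 0.5283

0.5283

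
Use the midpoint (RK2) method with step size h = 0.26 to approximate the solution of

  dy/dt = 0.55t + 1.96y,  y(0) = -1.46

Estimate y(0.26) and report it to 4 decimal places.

-2.3750

Midpoint: k1 = f(t_n, y_n); k2 = f(t_n + h/2, y_n + (h/2)·k1); y_{n+1} = y_n + h·k2.
t=0.000000, y=-1.460000:
  k1 = f(0.000000, -1.460000) = -2.861600
  k2 = f(0.130000, -1.832008) = -3.519236
  y ← -1.460000 + 0.26·(-3.519236) = -2.375001
y(0.26) ≈ -2.3750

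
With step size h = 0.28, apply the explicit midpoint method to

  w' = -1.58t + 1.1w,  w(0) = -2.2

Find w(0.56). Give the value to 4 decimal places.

Midpoint: k1 = f(t_n, w_n); k2 = f(t_n + h/2, w_n + (h/2)·k1); w_{n+1} = w_n + h·k2.
t=0.000000, w=-2.200000:
  k1 = f(0.000000, -2.200000) = -2.420000
  k2 = f(0.140000, -2.538800) = -3.013880
  w ← -2.200000 + 0.28·(-3.013880) = -3.043886
t=0.280000, w=-3.043886:
  k1 = f(0.280000, -3.043886) = -3.790675
  k2 = f(0.420000, -3.574581) = -4.595639
  w ← -3.043886 + 0.28·(-4.595639) = -4.330665
w(0.56) ≈ -4.3307

-4.3307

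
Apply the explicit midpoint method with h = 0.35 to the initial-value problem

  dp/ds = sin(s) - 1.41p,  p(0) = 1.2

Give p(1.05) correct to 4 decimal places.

Midpoint: k1 = f(s_n, p_n); k2 = f(s_n + h/2, p_n + (h/2)·k1); p_{n+1} = p_n + h·k2.
s=0.000000, p=1.200000:
  k1 = f(0.000000, 1.200000) = -1.692000
  k2 = f(0.175000, 0.903900) = -1.100391
  p ← 1.200000 + 0.35·(-1.100391) = 0.814863
s=0.350000, p=0.814863:
  k1 = f(0.350000, 0.814863) = -0.806059
  k2 = f(0.525000, 0.673803) = -0.448849
  p ← 0.814863 + 0.35·(-0.448849) = 0.657766
s=0.700000, p=0.657766:
  k1 = f(0.700000, 0.657766) = -0.283232
  k2 = f(0.875000, 0.608200) = -0.090019
  p ← 0.657766 + 0.35·(-0.090019) = 0.626259
p(1.05) ≈ 0.6263

0.6263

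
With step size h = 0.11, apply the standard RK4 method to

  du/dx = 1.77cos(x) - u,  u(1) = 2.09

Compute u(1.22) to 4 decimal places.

RK4: k1 = f(x_n, u_n); k2 = f(x_n + h/2, u_n + (h/2)·k1); k3 = f(x_n + h/2, u_n + (h/2)·k2); k4 = f(x_n + h, u_n + h·k3); u_{n+1} = u_n + (h/6)·(k1 + 2k2 + 2k3 + k4).
x=1.000000, u=2.090000:
  k1 = f(1.000000, 2.090000) = -1.133665
  k2 = f(1.055000, 2.027648) = -1.154635
  k3 = f(1.055000, 2.026495) = -1.153482
  k4 = f(1.110000, 1.963117) = -1.176066
  u ← 2.090000 + (0.11/6)·(k1 + 2k2 + 2k3 + k4) = 1.963024
x=1.110000, u=1.963024:
  k1 = f(1.110000, 1.963024) = -1.175973
  k2 = f(1.165000, 1.898345) = -1.199637
  k3 = f(1.165000, 1.897044) = -1.198335
  k4 = f(1.220000, 1.831207) = -1.222954
  u ← 1.963024 + (0.11/6)·(k1 + 2k2 + 2k3 + k4) = 1.831118
u(1.22) ≈ 1.8311

1.8311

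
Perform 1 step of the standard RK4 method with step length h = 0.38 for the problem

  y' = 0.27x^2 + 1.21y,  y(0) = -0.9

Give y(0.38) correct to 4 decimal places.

-1.4196

RK4: k1 = f(x_n, y_n); k2 = f(x_n + h/2, y_n + (h/2)·k1); k3 = f(x_n + h/2, y_n + (h/2)·k2); k4 = f(x_n + h, y_n + h·k3); y_{n+1} = y_n + (h/6)·(k1 + 2k2 + 2k3 + k4).
x=0.000000, y=-0.900000:
  k1 = f(0.000000, -0.900000) = -1.089000
  k2 = f(0.190000, -1.106910) = -1.329614
  k3 = f(0.190000, -1.152627) = -1.384931
  k4 = f(0.380000, -1.426274) = -1.686803
  y ← -0.900000 + (0.38/6)·(k1 + 2k2 + 2k3 + k4) = -1.419643
y(0.38) ≈ -1.4196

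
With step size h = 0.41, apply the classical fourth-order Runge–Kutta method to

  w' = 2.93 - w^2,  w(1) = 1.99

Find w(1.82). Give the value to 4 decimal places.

RK4: k1 = f(t_n, w_n); k2 = f(t_n + h/2, w_n + (h/2)·k1); k3 = f(t_n + h/2, w_n + (h/2)·k2); k4 = f(t_n + h, w_n + h·k3); w_{n+1} = w_n + (h/6)·(k1 + 2k2 + 2k3 + k4).
t=1.000000, w=1.990000:
  k1 = f(1.000000, 1.990000) = -1.030100
  k2 = f(1.205000, 1.778830) = -0.234234
  k3 = f(1.205000, 1.941982) = -0.841294
  k4 = f(1.410000, 1.645070) = 0.223746
  w ← 1.990000 + (0.41/6)·(k1 + 2k2 + 2k3 + k4) = 1.787910
t=1.410000, w=1.787910:
  k1 = f(1.410000, 1.787910) = -0.266623
  k2 = f(1.615000, 1.733253) = -0.074164
  k3 = f(1.615000, 1.772707) = -0.212489
  k4 = f(1.820000, 1.700790) = 0.037314
  w ← 1.787910 + (0.41/6)·(k1 + 2k2 + 2k3 + k4) = 1.733065
w(1.82) ≈ 1.7331

1.7331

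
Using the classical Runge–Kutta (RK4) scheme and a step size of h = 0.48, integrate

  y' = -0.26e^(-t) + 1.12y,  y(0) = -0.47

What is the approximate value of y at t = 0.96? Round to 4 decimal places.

-1.6891

RK4: k1 = f(t_n, y_n); k2 = f(t_n + h/2, y_n + (h/2)·k1); k3 = f(t_n + h/2, y_n + (h/2)·k2); k4 = f(t_n + h, y_n + h·k3); y_{n+1} = y_n + (h/6)·(k1 + 2k2 + 2k3 + k4).
t=0.000000, y=-0.470000:
  k1 = f(0.000000, -0.470000) = -0.786400
  k2 = f(0.240000, -0.658736) = -0.942308
  k3 = f(0.240000, -0.696154) = -0.984216
  k4 = f(0.480000, -0.942423) = -1.216398
  y ← -0.470000 + (0.48/6)·(k1 + 2k2 + 2k3 + k4) = -0.938468
t=0.480000, y=-0.938468:
  k1 = f(0.480000, -0.938468) = -1.211967
  k2 = f(0.720000, -1.229340) = -1.503416
  k3 = f(0.720000, -1.299287) = -1.581757
  k4 = f(0.960000, -1.697711) = -2.000989
  y ← -0.938468 + (0.48/6)·(k1 + 2k2 + 2k3 + k4) = -1.689132
y(0.96) ≈ -1.6891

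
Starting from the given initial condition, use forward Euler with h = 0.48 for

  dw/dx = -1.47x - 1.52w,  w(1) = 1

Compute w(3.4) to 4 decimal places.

Euler: w_{n+1} = w_n + h·f(x_n, w_n).
x=1.000000, w=1.000000: f=-2.990000 → w ← 1.000000 + 0.48·(-2.990000) = -0.435200
x=1.480000, w=-0.435200: f=-1.514096 → w ← -0.435200 + 0.48·(-1.514096) = -1.161966
x=1.960000, w=-1.161966: f=-1.115012 → w ← -1.161966 + 0.48·(-1.115012) = -1.697172
x=2.440000, w=-1.697172: f=-1.007099 → w ← -1.697172 + 0.48·(-1.007099) = -2.180579
x=2.920000, w=-2.180579: f=-0.977920 → w ← -2.180579 + 0.48·(-0.977920) = -2.649981
w(3.4) ≈ -2.6500

-2.6500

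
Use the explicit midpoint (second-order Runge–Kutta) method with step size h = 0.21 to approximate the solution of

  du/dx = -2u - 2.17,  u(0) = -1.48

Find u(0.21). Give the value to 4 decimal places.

-1.3489

Midpoint: k1 = f(x_n, u_n); k2 = f(x_n + h/2, u_n + (h/2)·k1); u_{n+1} = u_n + h·k2.
x=0.000000, u=-1.480000:
  k1 = f(0.000000, -1.480000) = 0.790000
  k2 = f(0.105000, -1.397050) = 0.624100
  u ← -1.480000 + 0.21·0.624100 = -1.348939
u(0.21) ≈ -1.3489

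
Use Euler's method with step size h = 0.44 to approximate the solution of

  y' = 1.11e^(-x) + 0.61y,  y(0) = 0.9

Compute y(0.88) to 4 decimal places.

Euler: y_{n+1} = y_n + h·f(x_n, y_n).
x=0.000000, y=0.900000: f=1.659000 → y ← 0.900000 + 0.44·1.659000 = 1.629960
x=0.440000, y=1.629960: f=1.709156 → y ← 1.629960 + 0.44·1.709156 = 2.381989
y(0.88) ≈ 2.3820

2.3820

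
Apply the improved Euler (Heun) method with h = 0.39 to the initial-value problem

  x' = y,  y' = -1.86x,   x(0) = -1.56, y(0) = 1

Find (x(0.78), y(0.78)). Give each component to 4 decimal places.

-0.0389, 2.3973

Heun on (x,y): k1 = f(t_n, state_n); k2 = f(t_n + h, state_n + h·k1); state_{n+1} = state_n + (h/2)·(k1 + k2).
0.000000: (-1.560000, 1.000000)
  k1 = (1.000000, 2.901600)
  predictor → (-1.170000, 2.131624)
  k2 = (2.131624, 2.176200)
  → (-0.949333, 1.990171)
0.390000: (-0.949333, 1.990171)
  k1 = (1.990171, 1.765760)
  predictor → (-0.173167, 2.678817)
  k2 = (2.678817, 0.322090)
  → (-0.038881, 2.397302)
(x(0.78), y(0.78)) ≈ (-0.0389, 2.3973)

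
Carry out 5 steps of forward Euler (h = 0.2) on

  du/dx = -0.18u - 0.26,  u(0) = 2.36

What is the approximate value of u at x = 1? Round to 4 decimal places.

Euler: u_{n+1} = u_n + h·f(x_n, u_n).
x=0.000000, u=2.360000: f=-0.684800 → u ← 2.360000 + 0.2·(-0.684800) = 2.223040
x=0.200000, u=2.223040: f=-0.660147 → u ← 2.223040 + 0.2·(-0.660147) = 2.091011
x=0.400000, u=2.091011: f=-0.636382 → u ← 2.091011 + 0.2·(-0.636382) = 1.963734
x=0.600000, u=1.963734: f=-0.613472 → u ← 1.963734 + 0.2·(-0.613472) = 1.841040
x=0.800000, u=1.841040: f=-0.591387 → u ← 1.841040 + 0.2·(-0.591387) = 1.722762
u(1) ≈ 1.7228

1.7228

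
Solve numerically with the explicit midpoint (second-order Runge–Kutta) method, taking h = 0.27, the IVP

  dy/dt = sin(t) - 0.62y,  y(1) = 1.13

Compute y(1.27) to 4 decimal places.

1.1824

Midpoint: k1 = f(t_n, y_n); k2 = f(t_n + h/2, y_n + (h/2)·k1); y_{n+1} = y_n + h·k2.
t=1.000000, y=1.130000:
  k1 = f(1.000000, 1.130000) = 0.140871
  k2 = f(1.135000, 1.149018) = 0.194143
  y ← 1.130000 + 0.27·0.194143 = 1.182419
y(1.27) ≈ 1.1824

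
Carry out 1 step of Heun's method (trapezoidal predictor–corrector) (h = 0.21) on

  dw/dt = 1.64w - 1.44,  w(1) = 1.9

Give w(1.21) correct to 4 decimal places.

2.3126

Heun: k1 = f(t_n, w_n); k2 = f(t_n + h, w_n + h·k1); w_{n+1} = w_n + (h/2)·(k1 + k2).
t=1.000000, w=1.900000:
  k1 = f(1.000000, 1.900000) = 1.676000
  k2 = f(1.210000, 2.251960) = 2.253214
  w ← 1.900000 + (0.21/2)·(1.676000 + 2.253214) = 2.312568
w(1.21) ≈ 2.3126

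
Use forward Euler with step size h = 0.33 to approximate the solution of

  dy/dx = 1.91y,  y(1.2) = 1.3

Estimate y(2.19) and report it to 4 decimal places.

Euler: y_{n+1} = y_n + h·f(x_n, y_n).
x=1.200000, y=1.300000: f=2.483000 → y ← 1.300000 + 0.33·2.483000 = 2.119390
x=1.530000, y=2.119390: f=4.048035 → y ← 2.119390 + 0.33·4.048035 = 3.455242
x=1.860000, y=3.455242: f=6.599511 → y ← 3.455242 + 0.33·6.599511 = 5.633080
y(2.19) ≈ 5.6331

5.6331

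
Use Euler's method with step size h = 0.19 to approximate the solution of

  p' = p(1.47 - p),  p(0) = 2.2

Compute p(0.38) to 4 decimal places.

Euler: p_{n+1} = p_n + h·f(t_n, p_n).
t=0.000000, p=2.200000: f=-1.606000 → p ← 2.200000 + 0.19·(-1.606000) = 1.894860
t=0.190000, p=1.894860: f=-0.805050 → p ← 1.894860 + 0.19·(-0.805050) = 1.741900
p(0.38) ≈ 1.7419

1.7419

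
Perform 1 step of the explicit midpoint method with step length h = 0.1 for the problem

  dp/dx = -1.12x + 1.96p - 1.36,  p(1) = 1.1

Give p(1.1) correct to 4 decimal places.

Midpoint: k1 = f(x_n, p_n); k2 = f(x_n + h/2, p_n + (h/2)·k1); p_{n+1} = p_n + h·k2.
x=1.000000, p=1.100000:
  k1 = f(1.000000, 1.100000) = -0.324000
  k2 = f(1.050000, 1.083800) = -0.411752
  p ← 1.100000 + 0.1·(-0.411752) = 1.058825
p(1.1) ≈ 1.0588

1.0588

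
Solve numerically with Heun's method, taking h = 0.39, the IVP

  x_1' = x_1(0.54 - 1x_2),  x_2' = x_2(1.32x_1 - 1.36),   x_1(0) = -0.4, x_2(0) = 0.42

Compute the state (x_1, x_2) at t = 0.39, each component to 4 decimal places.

-0.4444, 0.2241

Heun on (x_1,x_2): k1 = f(t_n, state_n); k2 = f(t_n + h, state_n + h·k1); state_{n+1} = state_n + (h/2)·(k1 + k2).
0.000000: (-0.400000, 0.420000)
  k1 = (-0.048000, -0.792960)
  predictor → (-0.418720, 0.110746)
  k2 = (-0.179737, -0.211824)
  → (-0.444409, 0.224067)
(x_1(0.39), x_2(0.39)) ≈ (-0.4444, 0.2241)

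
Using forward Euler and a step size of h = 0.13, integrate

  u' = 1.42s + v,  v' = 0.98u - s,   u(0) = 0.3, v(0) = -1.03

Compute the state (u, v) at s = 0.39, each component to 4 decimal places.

-0.0192, -1.0135

Euler on (u,v): u_{n+1} = u_n + h·u', v_{n+1} = v_n + h·v'.
0.000000: (0.300000, -1.030000); f=(-1.030000, 0.294000) → (0.166100, -0.991780)
0.130000: (0.166100, -0.991780); f=(-0.807180, 0.032778) → (0.061167, -0.987519)
0.260000: (0.061167, -0.987519); f=(-0.618319, -0.200057) → (-0.019215, -1.013526)
(u(0.39), v(0.39)) ≈ (-0.0192, -1.0135)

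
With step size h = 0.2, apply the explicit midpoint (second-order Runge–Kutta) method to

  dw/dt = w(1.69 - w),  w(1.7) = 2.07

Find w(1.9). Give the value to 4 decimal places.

Midpoint: k1 = f(t_n, w_n); k2 = f(t_n + h/2, w_n + (h/2)·k1); w_{n+1} = w_n + h·k2.
t=1.700000, w=2.070000:
  k1 = f(1.700000, 2.070000) = -0.786600
  k2 = f(1.800000, 1.991340) = -0.600070
  w ← 2.070000 + 0.2·(-0.600070) = 1.949986
w(1.9) ≈ 1.9500

1.9500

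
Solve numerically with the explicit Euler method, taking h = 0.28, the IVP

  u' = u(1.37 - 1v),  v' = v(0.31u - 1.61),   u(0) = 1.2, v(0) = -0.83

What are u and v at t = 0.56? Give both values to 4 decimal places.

2.9775, -0.3891

Euler on (u,v): u_{n+1} = u_n + h·u', v_{n+1} = v_n + h·v'.
0.000000: (1.200000, -0.830000); f=(2.640000, 1.027540) → (1.939200, -0.542289)
0.280000: (1.939200, -0.542289); f=(3.708310, 0.547087) → (2.977527, -0.389104)
(u(0.56), v(0.56)) ≈ (2.9775, -0.3891)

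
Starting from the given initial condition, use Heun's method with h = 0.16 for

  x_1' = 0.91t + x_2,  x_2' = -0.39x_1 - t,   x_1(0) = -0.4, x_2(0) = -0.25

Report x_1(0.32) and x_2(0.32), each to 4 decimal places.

-0.4292, -0.2479

Heun on (x_1,x_2): k1 = f(t_n, state_n); k2 = f(t_n + h, state_n + h·k1); state_{n+1} = state_n + (h/2)·(k1 + k2).
0.000000: (-0.400000, -0.250000)
  k1 = (-0.250000, 0.156000)
  predictor → (-0.440000, -0.225040)
  k2 = (-0.079440, 0.011600)
  → (-0.426355, -0.236592)
0.160000: (-0.426355, -0.236592)
  k1 = (-0.090992, 0.006279)
  predictor → (-0.440914, -0.235587)
  k2 = (0.055613, -0.148044)
  → (-0.429186, -0.247933)
(x_1(0.32), x_2(0.32)) ≈ (-0.4292, -0.2479)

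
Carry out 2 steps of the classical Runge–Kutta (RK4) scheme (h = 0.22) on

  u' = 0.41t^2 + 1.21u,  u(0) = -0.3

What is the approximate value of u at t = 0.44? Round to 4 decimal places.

RK4: k1 = f(t_n, u_n); k2 = f(t_n + h/2, u_n + (h/2)·k1); k3 = f(t_n + h/2, u_n + (h/2)·k2); k4 = f(t_n + h, u_n + h·k3); u_{n+1} = u_n + (h/6)·(k1 + 2k2 + 2k3 + k4).
t=0.000000, u=-0.300000:
  k1 = f(0.000000, -0.300000) = -0.363000
  k2 = f(0.110000, -0.339930) = -0.406354
  k3 = f(0.110000, -0.344699) = -0.412125
  k4 = f(0.220000, -0.390667) = -0.452864
  u ← -0.300000 + (0.22/6)·(k1 + 2k2 + 2k3 + k4) = -0.389937
t=0.220000, u=-0.389937:
  k1 = f(0.220000, -0.389937) = -0.451980
  k2 = f(0.330000, -0.439655) = -0.487333
  k3 = f(0.330000, -0.443543) = -0.492039
  k4 = f(0.440000, -0.498185) = -0.523428
  u ← -0.389937 + (0.22/6)·(k1 + 2k2 + 2k3 + k4) = -0.497522
u(0.44) ≈ -0.4975

-0.4975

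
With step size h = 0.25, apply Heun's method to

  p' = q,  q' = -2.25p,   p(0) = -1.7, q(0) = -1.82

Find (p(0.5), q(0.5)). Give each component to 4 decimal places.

Heun on (p,q): k1 = f(t_n, state_n); k2 = f(t_n + h, state_n + h·k1); state_{n+1} = state_n + (h/2)·(k1 + k2).
0.000000: (-1.700000, -1.820000)
  k1 = (-1.820000, 3.825000)
  predictor → (-2.155000, -0.863750)
  k2 = (-0.863750, 4.848750)
  → (-2.035469, -0.735781)
0.250000: (-2.035469, -0.735781)
  k1 = (-0.735781, 4.579805)
  predictor → (-2.219414, 0.409170)
  k2 = (0.409170, 4.993682)
  → (-2.076295, 0.460905)
(p(0.5), q(0.5)) ≈ (-2.0763, 0.4609)

-2.0763, 0.4609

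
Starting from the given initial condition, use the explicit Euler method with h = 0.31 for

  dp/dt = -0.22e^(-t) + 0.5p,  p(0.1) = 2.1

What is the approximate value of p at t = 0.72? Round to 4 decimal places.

2.6849

Euler: p_{n+1} = p_n + h·f(t_n, p_n).
t=0.100000, p=2.100000: f=0.850936 → p ← 2.100000 + 0.31·0.850936 = 2.363790
t=0.410000, p=2.363790: f=1.035892 → p ← 2.363790 + 0.31·1.035892 = 2.684917
p(0.72) ≈ 2.6849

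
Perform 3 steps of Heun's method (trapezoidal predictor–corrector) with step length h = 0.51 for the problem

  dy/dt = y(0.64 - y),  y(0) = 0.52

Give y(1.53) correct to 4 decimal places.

0.5883

Heun: k1 = f(t_n, y_n); k2 = f(t_n + h, y_n + h·k1); y_{n+1} = y_n + (h/2)·(k1 + k2).
t=0.000000, y=0.520000:
  k1 = f(0.000000, 0.520000) = 0.062400
  k2 = f(0.510000, 0.551824) = 0.048658
  y ← 0.520000 + (0.51/2)·(0.062400 + 0.048658) = 0.548320
t=0.510000, y=0.548320:
  k1 = f(0.510000, 0.548320) = 0.050270
  k2 = f(1.020000, 0.573957) = 0.037906
  y ← 0.548320 + (0.51/2)·(0.050270 + 0.037906) = 0.570805
t=1.020000, y=0.570805:
  k1 = f(1.020000, 0.570805) = 0.039497
  k2 = f(1.530000, 0.590948) = 0.028987
  y ← 0.570805 + (0.51/2)·(0.039497 + 0.028987) = 0.588268
y(1.53) ≈ 0.5883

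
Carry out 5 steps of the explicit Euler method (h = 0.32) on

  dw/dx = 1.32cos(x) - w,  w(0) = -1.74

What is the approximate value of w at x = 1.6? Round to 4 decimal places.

0.4059

Euler: w_{n+1} = w_n + h·f(x_n, w_n).
x=0.000000, w=-1.740000: f=3.060000 → w ← -1.740000 + 0.32·3.060000 = -0.760800
x=0.320000, w=-0.760800: f=2.013791 → w ← -0.760800 + 0.32·2.013791 = -0.116387
x=0.640000, w=-0.116387: f=1.175153 → w ← -0.116387 + 0.32·1.175153 = 0.259662
x=0.960000, w=0.259662: f=0.497384 → w ← 0.259662 + 0.32·0.497384 = 0.418825
x=1.280000, w=0.418825: f=-0.040361 → w ← 0.418825 + 0.32·(-0.040361) = 0.405910
w(1.6) ≈ 0.4059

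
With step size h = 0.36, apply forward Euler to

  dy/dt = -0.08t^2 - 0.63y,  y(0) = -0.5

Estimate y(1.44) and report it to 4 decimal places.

-0.2261

Euler: y_{n+1} = y_n + h·f(t_n, y_n).
t=0.000000, y=-0.500000: f=0.315000 → y ← -0.500000 + 0.36·0.315000 = -0.386600
t=0.360000, y=-0.386600: f=0.233190 → y ← -0.386600 + 0.36·0.233190 = -0.302652
t=0.720000, y=-0.302652: f=0.149199 → y ← -0.302652 + 0.36·0.149199 = -0.248940
t=1.080000, y=-0.248940: f=0.063520 → y ← -0.248940 + 0.36·0.063520 = -0.226073
y(1.44) ≈ -0.2261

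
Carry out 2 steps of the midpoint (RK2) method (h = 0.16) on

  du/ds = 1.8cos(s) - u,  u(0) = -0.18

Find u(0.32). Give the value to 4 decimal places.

0.3513

Midpoint: k1 = f(s_n, u_n); k2 = f(s_n + h/2, u_n + (h/2)·k1); u_{n+1} = u_n + h·k2.
s=0.000000, u=-0.180000:
  k1 = f(0.000000, -0.180000) = 1.980000
  k2 = f(0.080000, -0.021600) = 1.815843
  u ← -0.180000 + 0.16·1.815843 = 0.110535
s=0.160000, u=0.110535:
  k1 = f(0.160000, 0.110535) = 1.666474
  k2 = f(0.240000, 0.243853) = 1.504556
  u ← 0.110535 + 0.16·1.504556 = 0.351264
u(0.32) ≈ 0.3513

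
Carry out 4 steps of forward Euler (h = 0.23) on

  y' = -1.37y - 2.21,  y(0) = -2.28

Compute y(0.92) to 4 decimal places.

Euler: y_{n+1} = y_n + h·f(s_n, y_n).
s=0.000000, y=-2.280000: f=0.913600 → y ← -2.280000 + 0.23·0.913600 = -2.069872
s=0.230000, y=-2.069872: f=0.625725 → y ← -2.069872 + 0.23·0.625725 = -1.925955
s=0.460000, y=-1.925955: f=0.428559 → y ← -1.925955 + 0.23·0.428559 = -1.827387
s=0.690000, y=-1.827387: f=0.293520 → y ← -1.827387 + 0.23·0.293520 = -1.759877
y(0.92) ≈ -1.7599

-1.7599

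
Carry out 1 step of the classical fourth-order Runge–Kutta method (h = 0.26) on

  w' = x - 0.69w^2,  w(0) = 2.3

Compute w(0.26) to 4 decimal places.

RK4: k1 = f(x_n, w_n); k2 = f(x_n + h/2, w_n + (h/2)·k1); k3 = f(x_n + h/2, w_n + (h/2)·k2); k4 = f(x_n + h, w_n + h·k3); w_{n+1} = w_n + (h/6)·(k1 + 2k2 + 2k3 + k4).
x=0.000000, w=2.300000:
  k1 = f(0.000000, 2.300000) = -3.650100
  k2 = f(0.130000, 1.825487) = -2.169358
  k3 = f(0.130000, 2.017983) = -2.679858
  k4 = f(0.260000, 1.603237) = -1.513555
  w ← 2.300000 + (0.26/6)·(k1 + 2k2 + 2k3 + k4) = 1.655976
w(0.26) ≈ 1.6560

1.6560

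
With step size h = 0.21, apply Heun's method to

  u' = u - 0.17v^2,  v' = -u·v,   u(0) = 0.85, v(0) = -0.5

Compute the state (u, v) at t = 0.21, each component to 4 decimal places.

1.0388, -0.4114

Heun on (u,v): k1 = f(t_n, state_n); k2 = f(t_n + h, state_n + h·k1); state_{n+1} = state_n + (h/2)·(k1 + k2).
0.000000: (0.850000, -0.500000)
  k1 = (0.807500, 0.425000)
  predictor → (1.019575, -0.410750)
  k2 = (0.990893, 0.418790)
  → (1.038831, -0.411402)
(u(0.21), v(0.21)) ≈ (1.0388, -0.4114)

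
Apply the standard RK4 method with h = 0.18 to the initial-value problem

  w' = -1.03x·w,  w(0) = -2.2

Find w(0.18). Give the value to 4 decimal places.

RK4: k1 = f(x_n, w_n); k2 = f(x_n + h/2, w_n + (h/2)·k1); k3 = f(x_n + h/2, w_n + (h/2)·k2); k4 = f(x_n + h, w_n + h·k3); w_{n+1} = w_n + (h/6)·(k1 + 2k2 + 2k3 + k4).
x=0.000000, w=-2.200000:
  k1 = f(0.000000, -2.200000) = 0.000000
  k2 = f(0.090000, -2.200000) = 0.203940
  k3 = f(0.090000, -2.181645) = 0.202239
  k4 = f(0.180000, -2.163597) = 0.401131
  w ← -2.200000 + (0.18/6)·(k1 + 2k2 + 2k3 + k4) = -2.163595
w(0.18) ≈ -2.1636

-2.1636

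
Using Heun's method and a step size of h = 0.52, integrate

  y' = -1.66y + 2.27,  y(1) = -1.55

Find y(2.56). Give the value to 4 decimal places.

0.9819

Heun: k1 = f(s_n, y_n); k2 = f(s_n + h, y_n + h·k1); y_{n+1} = y_n + (h/2)·(k1 + k2).
s=1.000000, y=-1.550000:
  k1 = f(1.000000, -1.550000) = 4.843000
  k2 = f(1.520000, 0.968360) = 0.662522
  y ← -1.550000 + (0.52/2)·(4.843000 + 0.662522) = -0.118564
s=1.520000, y=-0.118564:
  k1 = f(1.520000, -0.118564) = 2.466817
  k2 = f(2.040000, 1.164180) = 0.337461
  y ← -0.118564 + (0.52/2)·(2.466817 + 0.337461) = 0.610548
s=2.040000, y=0.610548:
  k1 = f(2.040000, 0.610548) = 1.256491
  k2 = f(2.560000, 1.263923) = 0.171888
  y ← 0.610548 + (0.52/2)·(1.256491 + 0.171888) = 0.981926
y(2.56) ≈ 0.9819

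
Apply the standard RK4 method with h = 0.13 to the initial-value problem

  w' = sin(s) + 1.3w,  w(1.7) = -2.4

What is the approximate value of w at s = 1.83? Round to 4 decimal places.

RK4: k1 = f(s_n, w_n); k2 = f(s_n + h/2, w_n + (h/2)·k1); k3 = f(s_n + h/2, w_n + (h/2)·k2); k4 = f(s_n + h, w_n + h·k3); w_{n+1} = w_n + (h/6)·(k1 + 2k2 + 2k3 + k4).
s=1.700000, w=-2.400000:
  k1 = f(1.700000, -2.400000) = -2.128335
  k2 = f(1.765000, -2.538342) = -2.318643
  k3 = f(1.765000, -2.550712) = -2.334724
  k4 = f(1.830000, -2.703514) = -2.547974
  w ← -2.400000 + (0.13/6)·(k1 + 2k2 + 2k3 + k4) = -2.702966
w(1.83) ≈ -2.7030

-2.7030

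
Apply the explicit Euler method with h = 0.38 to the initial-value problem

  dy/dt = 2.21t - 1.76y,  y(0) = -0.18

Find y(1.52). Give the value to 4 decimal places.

Euler: y_{n+1} = y_n + h·f(t_n, y_n).
t=0.000000, y=-0.180000: f=0.316800 → y ← -0.180000 + 0.38·0.316800 = -0.059616
t=0.380000, y=-0.059616: f=0.944724 → y ← -0.059616 + 0.38·0.944724 = 0.299379
t=0.760000, y=0.299379: f=1.152693 → y ← 0.299379 + 0.38·1.152693 = 0.737402
t=1.140000, y=0.737402: f=1.221572 → y ← 0.737402 + 0.38·1.221572 = 1.201600
y(1.52) ≈ 1.2016

1.2016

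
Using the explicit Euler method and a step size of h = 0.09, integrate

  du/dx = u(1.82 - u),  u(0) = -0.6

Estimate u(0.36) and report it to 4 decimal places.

Euler: u_{n+1} = u_n + h·f(x_n, u_n).
x=0.000000, u=-0.600000: f=-1.452000 → u ← -0.600000 + 0.09·(-1.452000) = -0.730680
x=0.090000, u=-0.730680: f=-1.863731 → u ← -0.730680 + 0.09·(-1.863731) = -0.898416
x=0.180000, u=-0.898416: f=-2.442268 → u ← -0.898416 + 0.09·(-2.442268) = -1.118220
x=0.270000, u=-1.118220: f=-3.285576 → u ← -1.118220 + 0.09·(-3.285576) = -1.413922
u(0.36) ≈ -1.4139

-1.4139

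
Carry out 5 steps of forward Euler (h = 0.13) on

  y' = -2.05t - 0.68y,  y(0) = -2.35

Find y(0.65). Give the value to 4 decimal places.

Euler: y_{n+1} = y_n + h·f(t_n, y_n).
t=0.000000, y=-2.350000: f=1.598000 → y ← -2.350000 + 0.13·1.598000 = -2.142260
t=0.130000, y=-2.142260: f=1.190237 → y ← -2.142260 + 0.13·1.190237 = -1.987529
t=0.260000, y=-1.987529: f=0.818520 → y ← -1.987529 + 0.13·0.818520 = -1.881122
t=0.390000, y=-1.881122: f=0.479663 → y ← -1.881122 + 0.13·0.479663 = -1.818765
t=0.520000, y=-1.818765: f=0.170761 → y ← -1.818765 + 0.13·0.170761 = -1.796567
y(0.65) ≈ -1.7966

-1.7966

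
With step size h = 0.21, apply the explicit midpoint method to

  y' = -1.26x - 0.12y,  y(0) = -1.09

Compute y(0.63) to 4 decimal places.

Midpoint: k1 = f(x_n, y_n); k2 = f(x_n + h/2, y_n + (h/2)·k1); y_{n+1} = y_n + h·k2.
x=0.000000, y=-1.090000:
  k1 = f(0.000000, -1.090000) = 0.130800
  k2 = f(0.105000, -1.076266) = -0.003148
  y ← -1.090000 + 0.21·(-0.003148) = -1.090661
x=0.210000, y=-1.090661:
  k1 = f(0.210000, -1.090661) = -0.133721
  k2 = f(0.315000, -1.104702) = -0.264336
  y ← -1.090661 + 0.21·(-0.264336) = -1.146172
x=0.420000, y=-1.146172:
  k1 = f(0.420000, -1.146172) = -0.391659
  k2 = f(0.525000, -1.187296) = -0.519024
  y ← -1.146172 + 0.21·(-0.519024) = -1.255167
y(0.63) ≈ -1.2552

-1.2552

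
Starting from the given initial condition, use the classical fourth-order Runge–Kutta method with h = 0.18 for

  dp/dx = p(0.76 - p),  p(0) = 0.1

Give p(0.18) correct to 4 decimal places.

RK4: k1 = f(x_n, p_n); k2 = f(x_n + h/2, p_n + (h/2)·k1); k3 = f(x_n + h/2, p_n + (h/2)·k2); k4 = f(x_n + h, p_n + h·k3); p_{n+1} = p_n + (h/6)·(k1 + 2k2 + 2k3 + k4).
x=0.000000, p=0.100000:
  k1 = f(0.000000, 0.100000) = 0.066000
  k2 = f(0.090000, 0.105940) = 0.069291
  k3 = f(0.090000, 0.106236) = 0.069453
  k4 = f(0.180000, 0.112502) = 0.072845
  p ← 0.100000 + (0.18/6)·(k1 + 2k2 + 2k3 + k4) = 0.112490
p(0.18) ≈ 0.1125

0.1125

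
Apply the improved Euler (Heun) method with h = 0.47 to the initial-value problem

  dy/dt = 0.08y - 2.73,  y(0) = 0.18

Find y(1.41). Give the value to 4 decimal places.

-3.8723

Heun: k1 = f(t_n, y_n); k2 = f(t_n + h, y_n + h·k1); y_{n+1} = y_n + (h/2)·(k1 + k2).
t=0.000000, y=0.180000:
  k1 = f(0.000000, 0.180000) = -2.715600
  k2 = f(0.470000, -1.096332) = -2.817707
  y ← 0.180000 + (0.47/2)·(-2.715600 + (-2.817707)) = -1.120327
t=0.470000, y=-1.120327:
  k1 = f(0.470000, -1.120327) = -2.819626
  k2 = f(0.940000, -2.445551) = -2.925644
  y ← -1.120327 + (0.47/2)·(-2.819626 + (-2.925644)) = -2.470466
t=0.940000, y=-2.470466:
  k1 = f(0.940000, -2.470466) = -2.927637
  k2 = f(1.410000, -3.846455) = -3.037716
  y ← -2.470466 + (0.47/2)·(-2.927637 + (-3.037716)) = -3.872324
y(1.41) ≈ -3.8723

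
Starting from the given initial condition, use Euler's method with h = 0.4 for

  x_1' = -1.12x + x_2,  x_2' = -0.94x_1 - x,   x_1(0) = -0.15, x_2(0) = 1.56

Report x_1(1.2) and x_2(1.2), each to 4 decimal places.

1.0942, 0.6042

Euler on (x_1,x_2): x_1_{n+1} = x_1_n + h·x_1', x_2_{n+1} = x_2_n + h·x_2'.
0.000000: (-0.150000, 1.560000); f=(1.560000, 0.141000) → (0.474000, 1.616400)
0.400000: (0.474000, 1.616400); f=(1.168400, -0.845560) → (0.941360, 1.278176)
0.800000: (0.941360, 1.278176); f=(0.382176, -1.684878) → (1.094230, 0.604225)
(x_1(1.2), x_2(1.2)) ≈ (1.0942, 0.6042)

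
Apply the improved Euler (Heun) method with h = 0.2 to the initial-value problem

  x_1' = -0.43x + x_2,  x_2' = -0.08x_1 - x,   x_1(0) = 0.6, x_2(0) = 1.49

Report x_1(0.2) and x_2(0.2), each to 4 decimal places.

Heun on (x_1,x_2): k1 = f(x_n, state_n); k2 = f(x_n + h, state_n + h·k1); state_{n+1} = state_n + (h/2)·(k1 + k2).
0.000000: (0.600000, 1.490000)
  k1 = (1.490000, -0.048000)
  predictor → (0.898000, 1.480400)
  k2 = (1.394400, -0.271840)
  → (0.888440, 1.458016)
(x_1(0.2), x_2(0.2)) ≈ (0.8884, 1.4580)

0.8884, 1.4580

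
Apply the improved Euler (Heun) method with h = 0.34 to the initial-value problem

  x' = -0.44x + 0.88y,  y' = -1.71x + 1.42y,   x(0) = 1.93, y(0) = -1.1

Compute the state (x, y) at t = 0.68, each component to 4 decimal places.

Heun on (x,y): k1 = f(t_n, state_n); k2 = f(t_n + h, state_n + h·k1); state_{n+1} = state_n + (h/2)·(k1 + k2).
0.000000: (1.930000, -1.100000)
  k1 = (-1.817200, -4.862300)
  predictor → (1.312152, -2.753182)
  k2 = (-3.000147, -6.153298)
  → (1.111051, -2.972652)
0.340000: (1.111051, -2.972652)
  k1 = (-3.104796, -6.121063)
  predictor → (0.055420, -5.053813)
  k2 = (-4.471740, -7.271183)
  → (-0.176960, -5.249334)
(x(0.68), y(0.68)) ≈ (-0.1770, -5.2493)

-0.1770, -5.2493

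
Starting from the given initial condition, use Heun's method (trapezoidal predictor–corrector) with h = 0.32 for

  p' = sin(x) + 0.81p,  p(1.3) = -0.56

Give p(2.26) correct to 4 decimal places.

0.1460

Heun: k1 = f(x_n, p_n); k2 = f(x_n + h, p_n + h·k1); p_{n+1} = p_n + (h/2)·(k1 + k2).
x=1.300000, p=-0.560000:
  k1 = f(1.300000, -0.560000) = 0.509958
  k2 = f(1.620000, -0.396813) = 0.677371
  p ← -0.560000 + (0.32/2)·(0.509958 + 0.677371) = -0.370027
x=1.620000, p=-0.370027:
  k1 = f(1.620000, -0.370027) = 0.699068
  k2 = f(1.940000, -0.146326) = 0.814091
  p ← -0.370027 + (0.32/2)·(0.699068 + 0.814091) = -0.127922
x=1.940000, p=-0.127922:
  k1 = f(1.940000, -0.127922) = 0.828998
  k2 = f(2.260000, 0.137357) = 0.883012
  p ← -0.127922 + (0.32/2)·(0.828998 + 0.883012) = 0.146000
p(2.26) ≈ 0.1460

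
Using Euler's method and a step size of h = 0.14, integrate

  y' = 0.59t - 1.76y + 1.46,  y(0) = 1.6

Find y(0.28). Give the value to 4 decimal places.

Euler: y_{n+1} = y_n + h·f(t_n, y_n).
t=0.000000, y=1.600000: f=-1.356000 → y ← 1.600000 + 0.14·(-1.356000) = 1.410160
t=0.140000, y=1.410160: f=-0.939282 → y ← 1.410160 + 0.14·(-0.939282) = 1.278661
y(0.28) ≈ 1.2787

1.2787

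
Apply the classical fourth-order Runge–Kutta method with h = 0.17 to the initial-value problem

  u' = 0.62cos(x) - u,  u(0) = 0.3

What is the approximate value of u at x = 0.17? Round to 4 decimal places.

RK4: k1 = f(x_n, u_n); k2 = f(x_n + h/2, u_n + (h/2)·k1); k3 = f(x_n + h/2, u_n + (h/2)·k2); k4 = f(x_n + h, u_n + h·k3); u_{n+1} = u_n + (h/6)·(k1 + 2k2 + 2k3 + k4).
x=0.000000, u=0.300000:
  k1 = f(0.000000, 0.300000) = 0.320000
  k2 = f(0.085000, 0.327200) = 0.290562
  k3 = f(0.085000, 0.324698) = 0.293064
  k4 = f(0.170000, 0.349821) = 0.261242
  u ← 0.300000 + (0.17/6)·(k1 + 2k2 + 2k3 + k4) = 0.349541
u(0.17) ≈ 0.3495

0.3495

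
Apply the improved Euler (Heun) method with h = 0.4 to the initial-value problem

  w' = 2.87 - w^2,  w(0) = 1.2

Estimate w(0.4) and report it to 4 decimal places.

Heun: k1 = f(s_n, w_n); k2 = f(s_n + h, w_n + h·k1); w_{n+1} = w_n + (h/2)·(k1 + k2).
s=0.000000, w=1.200000:
  k1 = f(0.000000, 1.200000) = 1.430000
  k2 = f(0.400000, 1.772000) = -0.269984
  w ← 1.200000 + (0.4/2)·(1.430000 + (-0.269984)) = 1.432003
w(0.4) ≈ 1.4320

1.4320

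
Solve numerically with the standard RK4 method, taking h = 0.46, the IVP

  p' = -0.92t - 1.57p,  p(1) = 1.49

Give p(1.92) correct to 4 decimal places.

RK4: k1 = f(t_n, p_n); k2 = f(t_n + h/2, p_n + (h/2)·k1); k3 = f(t_n + h/2, p_n + (h/2)·k2); k4 = f(t_n + h, p_n + h·k3); p_{n+1} = p_n + (h/6)·(k1 + 2k2 + 2k3 + k4).
t=1.000000, p=1.490000:
  k1 = f(1.000000, 1.490000) = -3.259300
  k2 = f(1.230000, 0.740361) = -2.293967
  k3 = f(1.230000, 0.962388) = -2.642549
  k4 = f(1.460000, 0.274428) = -1.774051
  p ← 1.490000 + (0.46/6)·(k1 + 2k2 + 2k3 + k4) = 0.347177
t=1.460000, p=0.347177:
  k1 = f(1.460000, 0.347177) = -1.888268
  k2 = f(1.690000, -0.087124) = -1.418015
  k3 = f(1.690000, 0.021034) = -1.587823
  k4 = f(1.920000, -0.383221) = -1.164742
  p ← 0.347177 + (0.46/6)·(k1 + 2k2 + 2k3 + k4) = -0.347782
p(1.92) ≈ -0.3478

-0.3478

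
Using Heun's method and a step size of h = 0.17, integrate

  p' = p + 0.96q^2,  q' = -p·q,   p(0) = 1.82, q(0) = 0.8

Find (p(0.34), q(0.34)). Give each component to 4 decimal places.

2.6966, 0.3820

Heun on (p,q): k1 = f(s_n, state_n); k2 = f(s_n + h, state_n + h·k1); state_{n+1} = state_n + (h/2)·(k1 + k2).
0.000000: (1.820000, 0.800000)
  k1 = (2.434400, -1.456000)
  predictor → (2.233848, 0.552480)
  k2 = (2.526873, -1.234156)
  → (2.241708, 0.571337)
0.170000: (2.241708, 0.571337)
  k1 = (2.555077, -1.280770)
  predictor → (2.676071, 0.353606)
  k2 = (2.796107, -0.946274)
  → (2.696559, 0.382038)
(p(0.34), q(0.34)) ≈ (2.6966, 0.3820)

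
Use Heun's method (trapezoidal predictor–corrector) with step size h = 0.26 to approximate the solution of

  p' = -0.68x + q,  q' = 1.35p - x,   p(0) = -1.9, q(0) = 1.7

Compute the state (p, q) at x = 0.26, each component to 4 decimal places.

-1.5677, 1.0769

Heun on (p,q): k1 = f(x_n, state_n); k2 = f(x_n + h, state_n + h·k1); state_{n+1} = state_n + (h/2)·(k1 + k2).
0.000000: (-1.900000, 1.700000)
  k1 = (1.700000, -2.565000)
  predictor → (-1.458000, 1.033100)
  k2 = (0.856300, -2.228300)
  → (-1.567681, 1.076871)
(p(0.26), q(0.26)) ≈ (-1.5677, 1.0769)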